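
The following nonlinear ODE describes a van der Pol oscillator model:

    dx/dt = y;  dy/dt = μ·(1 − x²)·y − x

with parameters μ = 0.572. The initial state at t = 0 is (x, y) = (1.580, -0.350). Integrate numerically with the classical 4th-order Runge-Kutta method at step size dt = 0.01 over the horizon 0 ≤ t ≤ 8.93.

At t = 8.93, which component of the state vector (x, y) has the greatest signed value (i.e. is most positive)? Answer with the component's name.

t=0.000: state=(1.580, -0.350)
step 1 (dt=0.01): k1=(-0.350, -1.280), k2=(-0.356, -1.274), k3=(-0.356, -1.274), k4=(-0.363, -1.268); state += dt/6·(k1+2k2+2k3+k4)
t=0.010: state=(1.576, -0.363)
t=0.020: state=(1.573, -0.375)
t=0.030: state=(1.569, -0.388)
continuing one RK4 step at a time; state shown every 50 steps (Δt=0.5):
t=0.500: state=(1.264, -0.886)
t=1.000: state=(0.698, -1.390)
t=1.500: state=(-0.140, -1.956)
t=2.000: state=(-1.162, -1.916)
t=2.500: state=(-1.829, -0.655)
t=3.000: state=(-1.875, 0.355)
t=3.500: state=(-1.558, 0.870)
t=4.000: state=(-1.016, 1.311)
t=4.500: state=(-0.221, 1.889)
t=5.000: state=(0.845, 2.234)
t=5.500: state=(1.754, 1.167)
t=6.000: state=(1.984, -0.123)
t=6.500: state=(1.751, -0.737)
t=7.000: state=(1.279, -1.148)
t=7.500: state=(0.585, -1.661)
t=8.000: state=(-0.398, -2.232)
t=8.500: state=(-1.473, -1.772)
t=8.930: state=(-1.956, -0.474)
compare at T: x=-1.956, y=-0.474

largest component: y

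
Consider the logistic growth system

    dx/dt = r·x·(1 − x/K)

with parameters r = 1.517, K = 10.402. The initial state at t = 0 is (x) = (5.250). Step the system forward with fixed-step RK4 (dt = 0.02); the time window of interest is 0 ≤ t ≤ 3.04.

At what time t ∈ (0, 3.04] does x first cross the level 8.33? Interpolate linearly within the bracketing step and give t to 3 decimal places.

t=0.000: state=(5.250)
step 1 (dt=0.02): k1=(3.945), k2=(3.944), k3=(3.944), k4=(3.943); state += dt/6·(k1+2k2+2k3+k4)
t=0.020: state=(5.329)
t=0.040: state=(5.408)
t=0.060: state=(5.486)
continuing one RK4 step at a time; state shown every 5 steps (Δt=0.1):
t=0.100: state=(5.643)
t=0.200: state=(6.032)
t=0.300: state=(6.411)
t=0.400: state=(6.777)
t=0.500: state=(7.126)
t=0.600: state=(7.457)
t=0.700: state=(7.766)
t=0.800: state=(8.054)
t=0.900: state=(8.318)
next step: t=0.920: state=(8.368) — x has crossed 8.33
linear interpolation between t=0.900 (8.31802) and t=0.920 (8.36812) → t≈0.905

t = 0.905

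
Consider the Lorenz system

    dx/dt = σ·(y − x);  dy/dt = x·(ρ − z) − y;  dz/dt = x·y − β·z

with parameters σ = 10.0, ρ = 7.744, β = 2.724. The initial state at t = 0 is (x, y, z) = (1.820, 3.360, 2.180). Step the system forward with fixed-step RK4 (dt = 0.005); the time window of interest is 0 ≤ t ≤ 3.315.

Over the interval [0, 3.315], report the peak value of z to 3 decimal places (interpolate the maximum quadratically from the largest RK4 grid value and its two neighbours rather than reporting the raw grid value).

max z = 9.482

t=0.000: state=(1.820, 3.360, 2.180)
step 1 (dt=0.005): k1=(15.400, 6.766, 0.177), k2=(15.184, 6.963, 0.336), k3=(15.194, 6.959, 0.334), k4=(14.988, 7.151, 0.494); state += dt/6·(k1+2k2+2k3+k4)
t=0.005: state=(1.896, 3.395, 2.182)
t=0.010: state=(1.970, 3.431, 2.185)
t=0.015: state=(2.042, 3.470, 2.190)
continuing one RK4 step at a time; state shown every 40 steps (Δt=0.2):
t=0.200: state=(4.358, 5.611, 3.576)
t=0.400: state=(6.296, 6.632, 7.678)
t=0.600: state=(5.204, 4.078, 9.395)
t=0.800: state=(3.307, 2.714, 7.458)
t=1.000: state=(2.850, 2.927, 5.574)
t=1.200: state=(3.423, 3.883, 4.866)
t=1.400: state=(4.499, 5.038, 5.635)
t=1.600: state=(5.176, 5.226, 7.291)
t=1.800: state=(4.705, 4.278, 7.891)
t=2.000: state=(3.921, 3.642, 7.117)
t=2.200: state=(3.694, 3.739, 6.231)
t=2.400: state=(4.009, 4.247, 5.980)
t=2.600: state=(4.488, 4.685, 6.448)
t=2.800: state=(4.661, 4.624, 7.088)
t=3.000: state=(4.409, 4.232, 7.207)
t=3.200: state=(4.105, 4.005, 6.843)
t=3.315: state=(4.038, 4.022, 6.608)
largest grid value and its neighbours: z(0.555)=9.47908, z(0.560)=9.48181, z(0.565)=9.48133
parabola through these three points peaks at t≈0.562 with z≈9.48201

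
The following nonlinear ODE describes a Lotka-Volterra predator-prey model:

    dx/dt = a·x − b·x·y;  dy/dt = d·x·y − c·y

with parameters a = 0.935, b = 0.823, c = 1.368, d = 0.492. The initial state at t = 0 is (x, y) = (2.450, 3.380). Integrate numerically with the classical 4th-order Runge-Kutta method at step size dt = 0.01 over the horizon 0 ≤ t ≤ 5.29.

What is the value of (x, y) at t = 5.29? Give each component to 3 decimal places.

(x, y) = (7.065, 1.016)

t=0.000: state=(2.450, 3.380)
step 1 (dt=0.01): k1=(-4.525, -0.550), k2=(-4.477, -0.587), k3=(-4.477, -0.586), k4=(-4.430, -0.623); state += dt/6·(k1+2k2+2k3+k4)
t=0.010: state=(2.405, 3.374)
t=0.020: state=(2.361, 3.368)
t=0.030: state=(2.318, 3.360)
continuing one RK4 step at a time; state shown every 20 steps (Δt=0.2):
t=0.200: state=(1.721, 3.148)
t=0.400: state=(1.273, 2.769)
t=0.600: state=(1.007, 2.354)
t=0.800: state=(0.852, 1.961)
t=1.000: state=(0.766, 1.614)
t=1.200: state=(0.726, 1.321)
t=1.400: state=(0.719, 1.078)
t=1.600: state=(0.738, 0.881)
t=1.800: state=(0.780, 0.722)
t=2.000: state=(0.844, 0.595)
t=2.200: state=(0.931, 0.494)
t=2.400: state=(1.042, 0.414)
t=2.600: state=(1.180, 0.351)
t=2.800: state=(1.348, 0.302)
t=3.000: state=(1.551, 0.265)
t=3.200: state=(1.795, 0.237)
t=3.400: state=(2.084, 0.219)
t=3.600: state=(2.426, 0.207)
t=3.800: state=(2.828, 0.204)
t=4.000: state=(3.296, 0.210)
t=4.200: state=(3.834, 0.227)
t=4.400: state=(4.443, 0.259)
t=4.600: state=(5.111, 0.315)
t=4.800: state=(5.810, 0.410)
t=5.000: state=(6.469, 0.571)
t=5.200: state=(6.956, 0.842)
t=5.290: state=(7.065, 1.016)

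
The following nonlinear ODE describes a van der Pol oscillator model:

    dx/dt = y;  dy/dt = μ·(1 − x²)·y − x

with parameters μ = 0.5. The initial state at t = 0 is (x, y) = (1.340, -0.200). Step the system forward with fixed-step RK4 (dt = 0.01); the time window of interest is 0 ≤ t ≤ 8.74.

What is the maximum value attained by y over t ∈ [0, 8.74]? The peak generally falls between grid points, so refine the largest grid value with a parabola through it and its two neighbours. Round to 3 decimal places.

t=0.000: state=(1.340, -0.200)
step 1 (dt=0.01): k1=(-0.200, -1.260), k2=(-0.206, -1.257), k3=(-0.206, -1.257), k4=(-0.213, -1.254); state += dt/6·(k1+2k2+2k3+k4)
t=0.010: state=(1.338, -0.213)
t=0.020: state=(1.336, -0.225)
t=0.030: state=(1.333, -0.238)
continuing one RK4 step at a time; state shown every 50 steps (Δt=0.5):
t=0.500: state=(1.095, -0.761)
t=1.000: state=(0.589, -1.260)
t=1.500: state=(-0.161, -1.717)
t=2.000: state=(-1.046, -1.667)
t=2.500: state=(-1.663, -0.702)
t=3.000: state=(-1.755, 0.261)
t=3.500: state=(-1.467, 0.848)
t=4.000: state=(-0.923, 1.333)
t=4.500: state=(-0.123, 1.875)
t=5.000: state=(0.901, 2.075)
t=5.500: state=(1.732, 1.066)
t=6.000: state=(1.943, -0.129)
t=6.500: state=(1.701, -0.772)
t=7.000: state=(1.201, -1.225)
t=7.500: state=(0.462, -1.749)
t=8.000: state=(-0.543, -2.198)
t=8.500: state=(-1.549, -1.573)
t=8.740: state=(-1.845, -0.883)
largest grid value and its neighbours: y(4.860)=2.11762, y(4.870)=2.11800, y(4.880)=2.11789
parabola through these three points peaks at t≈4.873 with y≈2.11802

max y = 2.118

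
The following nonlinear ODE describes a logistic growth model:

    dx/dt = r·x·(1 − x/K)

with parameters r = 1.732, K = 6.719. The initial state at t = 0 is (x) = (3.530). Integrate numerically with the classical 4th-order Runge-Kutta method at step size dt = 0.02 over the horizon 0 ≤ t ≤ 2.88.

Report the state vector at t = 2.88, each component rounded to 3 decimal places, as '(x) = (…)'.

(x) = (6.678)

t=0.000: state=(3.530)
step 1 (dt=0.02): k1=(2.902), k2=(2.899), k3=(2.899), k4=(2.896); state += dt/6·(k1+2k2+2k3+k4)
t=0.020: state=(3.588)
t=0.040: state=(3.646)
t=0.060: state=(3.703)
continuing one RK4 step at a time; state shown every 5 steps (Δt=0.1):
t=0.100: state=(3.818)
t=0.200: state=(4.100)
t=0.300: state=(4.371)
t=0.400: state=(4.628)
t=0.500: state=(4.869)
t=0.600: state=(5.092)
t=0.700: state=(5.296)
t=0.800: state=(5.480)
t=0.900: state=(5.646)
t=1.000: state=(5.793)
t=1.100: state=(5.923)
t=1.200: state=(6.037)
t=1.300: state=(6.136)
t=1.400: state=(6.222)
t=1.500: state=(6.296)
t=1.600: state=(6.359)
t=1.700: state=(6.414)
t=1.800: state=(6.461)
t=1.900: state=(6.500)
t=2.000: state=(6.534)
t=2.100: state=(6.563)
t=2.200: state=(6.587)
t=2.300: state=(6.608)
t=2.400: state=(6.625)
t=2.500: state=(6.640)
t=2.600: state=(6.652)
t=2.700: state=(6.663)
t=2.800: state=(6.672)
t=2.880: state=(6.678)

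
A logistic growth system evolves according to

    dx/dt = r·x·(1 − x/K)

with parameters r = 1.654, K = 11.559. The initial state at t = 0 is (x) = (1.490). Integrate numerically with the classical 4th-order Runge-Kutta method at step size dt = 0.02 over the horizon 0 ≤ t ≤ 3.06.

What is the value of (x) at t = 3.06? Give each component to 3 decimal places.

(x) = (11.084)

t=0.000: state=(1.490)
step 1 (dt=0.02): k1=(2.147), k2=(2.173), k3=(2.173), k4=(2.200); state += dt/6·(k1+2k2+2k3+k4)
t=0.020: state=(1.533)
t=0.040: state=(1.578)
t=0.060: state=(1.624)
continuing one RK4 step at a time; state shown every 5 steps (Δt=0.1):
t=0.100: state=(1.718)
t=0.200: state=(1.974)
t=0.300: state=(2.260)
t=0.400: state=(2.576)
t=0.500: state=(2.922)
t=0.600: state=(3.298)
t=0.700: state=(3.701)
t=0.800: state=(4.129)
t=0.900: state=(4.578)
t=1.000: state=(5.042)
t=1.100: state=(5.516)
t=1.200: state=(5.994)
t=1.300: state=(6.468)
t=1.400: state=(6.934)
t=1.500: state=(7.384)
t=1.600: state=(7.815)
t=1.700: state=(8.221)
t=1.800: state=(8.599)
t=1.900: state=(8.948)
t=2.000: state=(9.268)
t=2.100: state=(9.556)
t=2.200: state=(9.816)
t=2.300: state=(10.047)
t=2.400: state=(10.251)
t=2.500: state=(10.431)
t=2.600: state=(10.589)
t=2.700: state=(10.726)
t=2.800: state=(10.845)
t=2.900: state=(10.948)
t=3.000: state=(11.037)
t=3.060: state=(11.084)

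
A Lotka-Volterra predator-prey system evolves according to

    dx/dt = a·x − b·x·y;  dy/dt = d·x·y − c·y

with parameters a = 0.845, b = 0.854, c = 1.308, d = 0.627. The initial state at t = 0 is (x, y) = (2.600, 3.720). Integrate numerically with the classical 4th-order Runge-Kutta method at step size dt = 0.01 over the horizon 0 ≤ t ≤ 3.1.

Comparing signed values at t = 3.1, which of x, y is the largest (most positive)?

t=0.000: state=(2.600, 3.720)
step 1 (dt=0.01): k1=(-6.063, 1.199), k2=(-6.005, 1.130), k3=(-6.005, 1.130), k4=(-5.947, 1.062); state += dt/6·(k1+2k2+2k3+k4)
t=0.010: state=(2.540, 3.731)
t=0.020: state=(2.481, 3.741)
t=0.030: state=(2.423, 3.750)
continuing one RK4 step at a time; state shown every 20 steps (Δt=0.2):
t=0.200: state=(1.621, 3.713)
t=0.400: state=(1.045, 3.367)
t=0.600: state=(0.725, 2.891)
t=0.800: state=(0.546, 2.407)
t=1.000: state=(0.445, 1.971)
t=1.200: state=(0.389, 1.598)
t=1.400: state=(0.360, 1.289)
t=1.600: state=(0.350, 1.038)
t=1.800: state=(0.354, 0.835)
t=2.000: state=(0.368, 0.672)
t=2.200: state=(0.393, 0.543)
t=2.400: state=(0.428, 0.440)
t=2.600: state=(0.474, 0.358)
t=2.800: state=(0.531, 0.294)
t=3.000: state=(0.601, 0.243)
t=3.100: state=(0.641, 0.221)
compare at T: x=0.641, y=0.221

largest component: x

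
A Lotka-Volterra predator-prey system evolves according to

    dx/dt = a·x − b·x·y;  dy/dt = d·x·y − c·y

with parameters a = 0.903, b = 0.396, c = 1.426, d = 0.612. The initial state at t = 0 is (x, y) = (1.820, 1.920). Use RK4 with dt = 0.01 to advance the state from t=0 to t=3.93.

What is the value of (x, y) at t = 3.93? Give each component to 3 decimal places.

t=0.000: state=(1.820, 1.920)
step 1 (dt=0.01): k1=(0.260, -0.599), k2=(0.262, -0.597), k3=(0.262, -0.597), k4=(0.264, -0.594); state += dt/6·(k1+2k2+2k3+k4)
t=0.010: state=(1.823, 1.914)
t=0.020: state=(1.825, 1.908)
t=0.030: state=(1.828, 1.902)
continuing one RK4 step at a time; state shown every 20 steps (Δt=0.2):
t=0.200: state=(1.881, 1.810)
t=0.400: state=(1.960, 1.721)
t=0.600: state=(2.054, 1.654)
t=0.800: state=(2.163, 1.610)
t=1.000: state=(2.283, 1.589)
t=1.200: state=(2.411, 1.592)
t=1.400: state=(2.544, 1.621)
t=1.600: state=(2.675, 1.677)
t=1.800: state=(2.797, 1.763)
t=2.000: state=(2.901, 1.879)
t=2.200: state=(2.978, 2.025)
t=2.400: state=(3.018, 2.199)
t=2.600: state=(3.015, 2.393)
t=2.800: state=(2.965, 2.595)
t=3.000: state=(2.869, 2.790)
t=3.200: state=(2.737, 2.957)
t=3.400: state=(2.581, 3.079)
t=3.600: state=(2.415, 3.143)
t=3.800: state=(2.255, 3.144)
t=3.930: state=(2.158, 3.113)

(x, y) = (2.158, 3.113)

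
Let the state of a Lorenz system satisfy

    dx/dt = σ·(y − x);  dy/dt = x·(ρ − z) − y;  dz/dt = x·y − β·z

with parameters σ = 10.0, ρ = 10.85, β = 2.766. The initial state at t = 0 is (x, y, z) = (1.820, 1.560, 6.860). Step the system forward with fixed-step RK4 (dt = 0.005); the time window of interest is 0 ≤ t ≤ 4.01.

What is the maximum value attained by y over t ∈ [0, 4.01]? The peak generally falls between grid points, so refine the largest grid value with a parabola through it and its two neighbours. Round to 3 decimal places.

max y = 8.470

t=0.000: state=(1.820, 1.560, 6.860)
step 1 (dt=0.005): k1=(-2.600, 5.702, -16.136), k2=(-2.392, 5.735, -16.008), k3=(-2.397, 5.736, -16.008), k4=(-2.193, 5.770, -15.881); state += dt/6·(k1+2k2+2k3+k4)
t=0.005: state=(1.808, 1.589, 6.780)
t=0.010: state=(1.798, 1.618, 6.701)
t=0.015: state=(1.790, 1.647, 6.624)
continuing one RK4 step at a time; state shown every 40 steps (Δt=0.2):
t=0.200: state=(2.438, 3.196, 4.680)
t=0.400: state=(4.859, 6.502, 5.491)
t=0.600: state=(7.703, 8.189, 11.311)
t=0.800: state=(5.734, 3.970, 13.022)
t=1.000: state=(3.320, 2.822, 9.482)
t=1.200: state=(3.425, 3.933, 7.090)
t=1.400: state=(5.087, 6.141, 7.445)
t=1.600: state=(6.701, 6.930, 10.753)
t=1.800: state=(5.661, 4.689, 11.830)
t=2.000: state=(4.170, 3.809, 9.746)
t=2.200: state=(4.244, 4.622, 8.218)
t=2.400: state=(5.366, 5.990, 8.731)
t=2.600: state=(6.102, 6.081, 10.638)
t=2.800: state=(5.368, 4.825, 10.931)
t=3.000: state=(4.581, 4.418, 9.655)
t=3.200: state=(4.746, 5.033, 8.872)
t=3.400: state=(5.452, 5.777, 9.423)
t=3.600: state=(5.710, 5.606, 10.446)
t=3.800: state=(5.211, 4.912, 10.391)
t=4.000: state=(4.831, 4.786, 9.619)
t=4.010: state=(4.827, 4.799, 9.585)
largest grid value and its neighbours: y(0.545)=8.46379, y(0.550)=8.46949, y(0.555)=8.46920
parabola through these three points peaks at t≈0.552 with y≈8.47010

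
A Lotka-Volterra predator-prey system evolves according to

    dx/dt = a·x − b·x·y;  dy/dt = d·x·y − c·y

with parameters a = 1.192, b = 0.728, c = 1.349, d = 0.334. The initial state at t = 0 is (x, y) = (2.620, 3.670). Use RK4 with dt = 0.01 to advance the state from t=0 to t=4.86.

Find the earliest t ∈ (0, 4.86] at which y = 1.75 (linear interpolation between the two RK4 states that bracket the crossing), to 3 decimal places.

t=0.000: state=(2.620, 3.670)
step 1 (dt=0.01): k1=(-3.877, -1.739), k2=(-3.832, -1.759), k3=(-3.832, -1.759), k4=(-3.787, -1.778); state += dt/6·(k1+2k2+2k3+k4)
t=0.010: state=(2.582, 3.652)
t=0.020: state=(2.544, 3.634)
t=0.030: state=(2.508, 3.616)
continuing one RK4 step at a time; state shown every 20 steps (Δt=0.2):
t=0.200: state=(2.005, 3.265)
t=0.400: state=(1.635, 2.812)
t=0.600: state=(1.423, 2.376)
t=0.800: state=(1.315, 1.987)
t=0.930: state=(1.286, 1.764)
next step: t=0.940: state=(1.285, 1.748) — y has crossed 1.75
linear interpolation between t=0.930 (1.76416) and t=0.940 (1.74801) → t≈0.939

t = 0.939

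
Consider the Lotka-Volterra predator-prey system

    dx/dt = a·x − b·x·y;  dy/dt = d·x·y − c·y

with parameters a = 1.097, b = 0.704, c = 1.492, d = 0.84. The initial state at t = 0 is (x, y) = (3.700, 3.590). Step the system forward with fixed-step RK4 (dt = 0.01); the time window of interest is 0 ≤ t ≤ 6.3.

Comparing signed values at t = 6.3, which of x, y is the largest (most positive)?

largest component: y

t=0.000: state=(3.700, 3.590)
step 1 (dt=0.01): k1=(-5.292, 5.801), k2=(-5.329, 5.768), k3=(-5.329, 5.767), k4=(-5.364, 5.731); state += dt/6·(k1+2k2+2k3+k4)
t=0.010: state=(3.647, 3.648)
t=0.020: state=(3.593, 3.705)
t=0.030: state=(3.538, 3.761)
continuing one RK4 step at a time; state shown every 25 steps (Δt=0.25):
t=0.250: state=(2.325, 4.649)
t=0.500: state=(1.330, 4.654)
t=0.750: state=(0.813, 3.987)
t=1.000: state=(0.570, 3.165)
t=1.250: state=(0.460, 2.425)
t=1.500: state=(0.417, 1.829)
t=1.750: state=(0.414, 1.374)
t=2.000: state=(0.442, 1.035)
t=2.250: state=(0.496, 0.786)
t=2.500: state=(0.577, 0.605)
t=2.750: state=(0.691, 0.476)
t=3.000: state=(0.843, 0.385)
t=3.250: state=(1.043, 0.323)
t=3.500: state=(1.301, 0.284)
t=3.750: state=(1.631, 0.266)
t=4.000: state=(2.048, 0.269)
t=4.250: state=(2.564, 0.300)
t=4.500: state=(3.180, 0.377)
t=4.750: state=(3.866, 0.544)
t=5.000: state=(4.496, 0.903)
t=5.250: state=(4.756, 1.661)
t=5.500: state=(4.190, 2.977)
t=5.750: state=(2.876, 4.332)
t=6.000: state=(1.670, 4.769)
t=6.250: state=(0.980, 4.302)
t=6.300: state=(0.892, 4.153)
compare at T: x=0.892, y=4.153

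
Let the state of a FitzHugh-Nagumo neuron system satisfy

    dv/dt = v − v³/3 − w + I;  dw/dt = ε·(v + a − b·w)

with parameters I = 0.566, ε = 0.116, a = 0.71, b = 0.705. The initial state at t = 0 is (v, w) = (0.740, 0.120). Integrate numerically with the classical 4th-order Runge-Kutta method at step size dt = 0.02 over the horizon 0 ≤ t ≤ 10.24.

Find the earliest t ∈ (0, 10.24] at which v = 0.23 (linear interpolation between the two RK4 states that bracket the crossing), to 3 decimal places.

t=0.000: state=(0.740, 0.120)
step 1 (dt=0.02): k1=(1.051, 0.158), k2=(1.054, 0.159), k3=(1.054, 0.159), k4=(1.057, 0.161); state += dt/6·(k1+2k2+2k3+k4)
t=0.020: state=(0.761, 0.123)
t=0.040: state=(0.782, 0.126)
t=0.060: state=(0.804, 0.130)
continuing one RK4 step at a time; state shown every 25 steps (Δt=0.5):
t=0.500: state=(1.263, 0.213)
t=1.000: state=(1.615, 0.328)
t=1.500: state=(1.741, 0.451)
t=2.000: state=(1.749, 0.573)
t=2.500: state=(1.714, 0.689)
t=3.000: state=(1.665, 0.798)
t=3.500: state=(1.610, 0.899)
t=4.000: state=(1.551, 0.993)
t=4.500: state=(1.490, 1.080)
t=5.000: state=(1.425, 1.160)
t=5.500: state=(1.356, 1.233)
t=6.000: state=(1.282, 1.299)
t=6.500: state=(1.202, 1.358)
t=7.000: state=(1.113, 1.410)
t=7.500: state=(1.010, 1.454)
t=8.000: state=(0.889, 1.490)
t=8.500: state=(0.736, 1.517)
t=9.000: state=(0.531, 1.533)
t=9.500: state=(0.231, 1.534)
next step: t=9.520: state=(0.216, 1.534) — v has crossed 0.23
linear interpolation between t=9.500 (0.23096) and t=9.520 (0.21600) → t≈9.501

t = 9.501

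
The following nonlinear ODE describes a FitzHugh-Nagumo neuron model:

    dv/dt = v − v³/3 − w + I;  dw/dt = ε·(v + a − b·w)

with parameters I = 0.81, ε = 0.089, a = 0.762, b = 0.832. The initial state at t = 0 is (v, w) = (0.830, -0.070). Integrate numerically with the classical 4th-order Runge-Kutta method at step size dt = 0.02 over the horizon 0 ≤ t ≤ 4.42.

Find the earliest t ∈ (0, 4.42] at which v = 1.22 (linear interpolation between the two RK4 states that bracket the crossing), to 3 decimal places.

t = 0.258

t=0.000: state=(0.830, -0.070)
step 1 (dt=0.02): k1=(1.519, 0.147), k2=(1.522, 0.148), k3=(1.522, 0.148), k4=(1.525, 0.149); state += dt/6·(k1+2k2+2k3+k4)
t=0.020: state=(0.860, -0.067)
t=0.040: state=(0.891, -0.064)
t=0.060: state=(0.922, -0.061)
continuing one RK4 step at a time; state shown every 10 steps (Δt=0.2):
t=0.200: state=(1.135, -0.038)
t=0.240: state=(1.194, -0.031)
next step: t=0.260: state=(1.223, -0.028) — v has crossed 1.22
linear interpolation between t=0.240 (1.19394) and t=0.260 (1.22313) → t≈0.258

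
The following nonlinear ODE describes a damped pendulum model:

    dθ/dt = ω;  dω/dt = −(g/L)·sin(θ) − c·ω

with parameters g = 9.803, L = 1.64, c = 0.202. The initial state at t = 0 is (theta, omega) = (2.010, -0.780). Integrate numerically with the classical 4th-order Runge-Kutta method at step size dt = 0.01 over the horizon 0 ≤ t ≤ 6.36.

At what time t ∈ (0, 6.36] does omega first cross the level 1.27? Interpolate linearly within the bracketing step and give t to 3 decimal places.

t=0.000: state=(2.010, -0.780)
step 1 (dt=0.01): k1=(-0.780, -5.253), k2=(-0.806, -5.257), k3=(-0.806, -5.257), k4=(-0.833, -5.262); state += dt/6·(k1+2k2+2k3+k4)
t=0.010: state=(2.002, -0.833)
t=0.020: state=(1.993, -0.885)
t=0.030: state=(1.984, -0.938)
continuing one RK4 step at a time; state shown every 25 steps (Δt=0.25):
t=0.250: state=(1.648, -2.132)
t=0.500: state=(0.948, -3.411)
t=0.750: state=(0.008, -3.897)
t=1.000: state=(-0.887, -3.078)
t=1.250: state=(-1.475, -1.580)
t=1.500: state=(-1.677, -0.049)
t=1.720: state=(-1.545, 1.236)
next step: t=1.730: state=(-1.533, 1.293) — omega has crossed 1.27
linear interpolation between t=1.720 (1.23580) and t=1.730 (1.29299) → t≈1.726

t = 1.726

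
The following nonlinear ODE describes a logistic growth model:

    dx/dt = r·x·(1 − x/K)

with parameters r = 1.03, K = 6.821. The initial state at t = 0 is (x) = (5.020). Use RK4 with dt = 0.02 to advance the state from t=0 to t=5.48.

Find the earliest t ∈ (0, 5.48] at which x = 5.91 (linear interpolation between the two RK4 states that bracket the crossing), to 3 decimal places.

t = 0.820

t=0.000: state=(5.020)
step 1 (dt=0.02): k1=(1.365), k2=(1.359), k3=(1.359), k4=(1.352); state += dt/6·(k1+2k2+2k3+k4)
t=0.020: state=(5.047)
t=0.040: state=(5.074)
t=0.060: state=(5.101)
continuing one RK4 step at a time; state shown every 10 steps (Δt=0.2):
t=0.200: state=(5.280)
t=0.400: state=(5.511)
t=0.600: state=(5.716)
t=0.800: state=(5.893)
t=0.820: state=(5.910)
next step: t=0.840: state=(5.926) — x has crossed 5.91
linear interpolation between t=0.820 (5.90987) and t=0.840 (5.92601) → t≈0.820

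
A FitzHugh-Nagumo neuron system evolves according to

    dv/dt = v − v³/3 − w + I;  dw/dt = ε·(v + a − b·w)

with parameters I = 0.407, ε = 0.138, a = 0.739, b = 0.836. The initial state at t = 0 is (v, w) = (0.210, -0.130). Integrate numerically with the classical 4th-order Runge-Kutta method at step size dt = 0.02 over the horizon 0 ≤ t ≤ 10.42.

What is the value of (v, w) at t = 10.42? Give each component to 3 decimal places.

(v, w) = (-1.706, 1.164)

t=0.000: state=(0.210, -0.130)
step 1 (dt=0.02): k1=(0.744, 0.146), k2=(0.750, 0.147), k3=(0.750, 0.147), k4=(0.755, 0.148); state += dt/6·(k1+2k2+2k3+k4)
t=0.020: state=(0.225, -0.127)
t=0.040: state=(0.240, -0.124)
t=0.060: state=(0.256, -0.121)
continuing one RK4 step at a time; state shown every 25 steps (Δt=0.5):
t=0.500: state=(0.652, -0.045)
t=1.000: state=(1.170, 0.069)
t=1.500: state=(1.550, 0.207)
t=2.000: state=(1.697, 0.355)
t=2.500: state=(1.709, 0.499)
t=3.000: state=(1.668, 0.634)
t=3.500: state=(1.608, 0.758)
t=4.000: state=(1.540, 0.871)
t=4.500: state=(1.467, 0.972)
t=5.000: state=(1.389, 1.063)
t=5.500: state=(1.306, 1.143)
t=6.000: state=(1.216, 1.213)
t=6.500: state=(1.115, 1.273)
t=7.000: state=(1.001, 1.322)
t=7.500: state=(0.864, 1.360)
t=8.000: state=(0.690, 1.386)
t=8.500: state=(0.453, 1.396)
t=9.000: state=(0.098, 1.387)
t=9.500: state=(-0.461, 1.348)
t=10.000: state=(-1.213, 1.266)
t=10.420: state=(-1.706, 1.164)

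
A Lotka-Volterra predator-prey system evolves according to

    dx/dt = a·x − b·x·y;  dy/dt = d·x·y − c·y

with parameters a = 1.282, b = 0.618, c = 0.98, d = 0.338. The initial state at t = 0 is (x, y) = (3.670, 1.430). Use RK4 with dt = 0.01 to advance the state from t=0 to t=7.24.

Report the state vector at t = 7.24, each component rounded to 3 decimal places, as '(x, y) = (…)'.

t=0.000: state=(3.670, 1.430)
step 1 (dt=0.01): k1=(1.462, 0.372), k2=(1.460, 0.376), k3=(1.460, 0.376), k4=(1.459, 0.381); state += dt/6·(k1+2k2+2k3+k4)
t=0.010: state=(3.685, 1.434)
t=0.020: state=(3.699, 1.438)
t=0.030: state=(3.714, 1.442)
continuing one RK4 step at a time; state shown every 25 steps (Δt=0.25):
t=0.250: state=(4.020, 1.549)
t=0.500: state=(4.304, 1.725)
t=0.750: state=(4.465, 1.958)
t=1.000: state=(4.451, 2.236)
t=1.250: state=(4.244, 2.531)
t=1.500: state=(3.872, 2.794)
t=1.750: state=(3.412, 2.976)
t=2.000: state=(2.948, 3.046)
t=2.250: state=(2.542, 3.005)
t=2.500: state=(2.222, 2.875)
t=2.750: state=(1.991, 2.687)
t=3.000: state=(1.841, 2.471)
t=3.250: state=(1.762, 2.251)
t=3.500: state=(1.742, 2.042)
t=3.750: state=(1.777, 1.854)
t=4.000: state=(1.863, 1.692)
t=4.250: state=(1.997, 1.558)
t=4.500: state=(2.181, 1.455)
t=4.750: state=(2.415, 1.382)
t=5.000: state=(2.697, 1.342)
t=5.250: state=(3.023, 1.337)
t=5.500: state=(3.380, 1.372)
t=5.750: state=(3.747, 1.451)
t=6.000: state=(4.087, 1.582)
t=6.250: state=(4.350, 1.770)
t=6.500: state=(4.478, 2.014)
t=6.750: state=(4.423, 2.299)
t=7.000: state=(4.176, 2.591)
t=7.240: state=(3.797, 2.832)

(x, y) = (3.797, 2.832)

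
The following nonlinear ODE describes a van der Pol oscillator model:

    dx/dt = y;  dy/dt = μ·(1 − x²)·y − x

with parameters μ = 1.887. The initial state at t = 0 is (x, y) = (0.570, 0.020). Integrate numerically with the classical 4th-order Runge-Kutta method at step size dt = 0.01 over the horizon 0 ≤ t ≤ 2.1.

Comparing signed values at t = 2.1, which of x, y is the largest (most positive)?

largest component: y

t=0.000: state=(0.570, 0.020)
step 1 (dt=0.01): k1=(0.020, -0.545), k2=(0.017, -0.548), k3=(0.017, -0.548), k4=(0.015, -0.552); state += dt/6·(k1+2k2+2k3+k4)
t=0.010: state=(0.570, 0.015)
t=0.020: state=(0.570, 0.009)
t=0.030: state=(0.570, 0.003)
continuing one RK4 step at a time; state shown every 10 steps (Δt=0.1):
t=0.100: state=(0.569, -0.038)
t=0.200: state=(0.562, -0.104)
t=0.300: state=(0.548, -0.178)
t=0.400: state=(0.526, -0.261)
t=0.500: state=(0.496, -0.355)
t=0.600: state=(0.455, -0.462)
t=0.700: state=(0.403, -0.585)
t=0.800: state=(0.337, -0.729)
t=0.900: state=(0.256, -0.898)
t=1.000: state=(0.157, -1.098)
t=1.100: state=(0.035, -1.335)
t=1.200: state=(-0.112, -1.607)
t=1.300: state=(-0.287, -1.905)
t=1.400: state=(-0.492, -2.193)
t=1.500: state=(-0.723, -2.406)
t=1.600: state=(-0.968, -2.450)
t=1.700: state=(-1.205, -2.259)
t=1.800: state=(-1.412, -1.848)
t=1.900: state=(-1.571, -1.330)
t=2.000: state=(-1.679, -0.834)
t=2.100: state=(-1.741, -0.435)
compare at T: x=-1.741, y=-0.435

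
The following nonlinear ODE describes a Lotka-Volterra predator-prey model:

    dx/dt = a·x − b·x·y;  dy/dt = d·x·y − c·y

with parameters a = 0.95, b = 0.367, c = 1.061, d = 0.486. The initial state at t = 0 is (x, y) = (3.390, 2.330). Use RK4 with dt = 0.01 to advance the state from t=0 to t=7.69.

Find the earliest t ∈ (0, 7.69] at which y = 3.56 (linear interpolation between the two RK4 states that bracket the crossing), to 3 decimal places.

t=0.000: state=(3.390, 2.330)
step 1 (dt=0.01): k1=(0.322, 1.367), k2=(0.313, 1.372), k3=(0.313, 1.372), k4=(0.305, 1.378); state += dt/6·(k1+2k2+2k3+k4)
t=0.010: state=(3.393, 2.344)
t=0.020: state=(3.396, 2.358)
t=0.030: state=(3.399, 2.372)
continuing one RK4 step at a time; state shown every 25 steps (Δt=0.25):
t=0.250: state=(3.414, 2.705)
t=0.500: state=(3.314, 3.126)
t=0.750: state=(3.093, 3.543)
t=0.760: state=(3.083, 3.558)
next step: t=0.770: state=(3.071, 3.574) — y has crossed 3.56
linear interpolation between t=0.760 (3.55843) and t=0.770 (3.57393) → t≈0.761

t = 0.761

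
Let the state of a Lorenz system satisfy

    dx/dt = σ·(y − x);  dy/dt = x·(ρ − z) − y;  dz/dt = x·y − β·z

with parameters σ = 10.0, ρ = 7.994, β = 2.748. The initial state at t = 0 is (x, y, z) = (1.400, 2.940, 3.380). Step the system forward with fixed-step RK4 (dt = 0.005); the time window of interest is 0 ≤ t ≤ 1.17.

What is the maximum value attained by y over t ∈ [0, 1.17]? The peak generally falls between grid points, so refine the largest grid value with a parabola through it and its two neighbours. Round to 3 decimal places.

max y = 6.513

t=0.000: state=(1.400, 2.940, 3.380)
step 1 (dt=0.005): k1=(15.400, 3.520, -5.172), k2=(15.103, 3.707, -5.011), k3=(15.115, 3.703, -5.013), k4=(14.829, 3.887, -4.854); state += dt/6·(k1+2k2+2k3+k4)
t=0.005: state=(1.476, 2.959, 3.355)
t=0.010: state=(1.548, 2.979, 3.331)
t=0.015: state=(1.619, 3.001, 3.310)
continuing one RK4 step at a time; state shown every 10 steps (Δt=0.05):
t=0.050: state=(2.056, 3.199, 3.197)
t=0.100: state=(2.586, 3.592, 3.157)
t=0.150: state=(3.083, 4.080, 3.261)
t=0.200: state=(3.591, 4.631, 3.524)
t=0.250: state=(4.123, 5.207, 3.961)
t=0.300: state=(4.668, 5.753, 4.583)
t=0.350: state=(5.194, 6.198, 5.379)
t=0.400: state=(5.653, 6.466, 6.302)
t=0.450: state=(5.987, 6.492, 7.266)
t=0.500: state=(6.143, 6.255, 8.150)
t=0.550: state=(6.095, 5.794, 8.833)
t=0.600: state=(5.853, 5.200, 9.237)
t=0.650: state=(5.463, 4.582, 9.344)
t=0.700: state=(4.995, 4.028, 9.193)
t=0.750: state=(4.517, 3.590, 8.855)
t=0.800: state=(4.082, 3.280, 8.404)
t=0.850: state=(3.722, 3.089, 7.902)
t=0.900: state=(3.451, 2.999, 7.395)
t=0.950: state=(3.269, 2.990, 6.913)
t=1.000: state=(3.169, 3.048, 6.478)
t=1.050: state=(3.145, 3.163, 6.103)
t=1.100: state=(3.185, 3.324, 5.798)
t=1.150: state=(3.282, 3.527, 5.571)
t=1.170: state=(3.335, 3.618, 5.503)
largest grid value and its neighbours: y(0.425)=6.51161, y(0.430)=6.51299, y(0.435)=6.51172
parabola through these three points peaks at t≈0.430 with y≈6.51299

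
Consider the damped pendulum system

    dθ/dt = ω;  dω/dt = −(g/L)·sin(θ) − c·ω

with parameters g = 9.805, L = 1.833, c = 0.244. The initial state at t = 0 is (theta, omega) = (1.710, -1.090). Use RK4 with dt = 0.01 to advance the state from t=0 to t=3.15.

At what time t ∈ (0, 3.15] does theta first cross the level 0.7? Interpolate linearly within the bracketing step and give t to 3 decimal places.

t=0.000: state=(1.710, -1.090)
step 1 (dt=0.01): k1=(-1.090, -5.031), k2=(-1.115, -5.029), k3=(-1.115, -5.029), k4=(-1.140, -5.027); state += dt/6·(k1+2k2+2k3+k4)
t=0.010: state=(1.699, -1.140)
t=0.020: state=(1.687, -1.191)
t=0.030: state=(1.675, -1.241)
continuing one RK4 step at a time; state shown every 20 steps (Δt=0.2):
t=0.200: state=(1.392, -2.078)
t=0.400: state=(0.888, -2.923)
t=0.460: state=(0.707, -3.108)
next step: t=0.470: state=(0.676, -3.135) — theta has crossed 0.7
linear interpolation between t=0.460 (0.70681) and t=0.470 (0.67559) → t≈0.462

t = 0.462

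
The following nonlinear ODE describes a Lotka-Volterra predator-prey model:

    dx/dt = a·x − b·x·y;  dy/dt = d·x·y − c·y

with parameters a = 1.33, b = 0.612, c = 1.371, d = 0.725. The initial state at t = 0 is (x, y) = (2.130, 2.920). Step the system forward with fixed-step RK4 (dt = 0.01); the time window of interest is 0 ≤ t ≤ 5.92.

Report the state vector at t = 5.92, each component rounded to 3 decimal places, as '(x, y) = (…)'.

t=0.000: state=(2.130, 2.920)
step 1 (dt=0.01): k1=(-0.973, 0.506), k2=(-0.975, 0.496), k3=(-0.974, 0.496), k4=(-0.975, 0.486); state += dt/6·(k1+2k2+2k3+k4)
t=0.010: state=(2.120, 2.925)
t=0.020: state=(2.110, 2.930)
t=0.030: state=(2.101, 2.934)
continuing one RK4 step at a time; state shown every 20 steps (Δt=0.2):
t=0.200: state=(1.935, 2.980)
t=0.400: state=(1.754, 2.960)
t=0.600: state=(1.601, 2.868)
t=0.800: state=(1.483, 2.725)
t=1.000: state=(1.400, 2.552)
t=1.200: state=(1.352, 2.368)
t=1.400: state=(1.335, 2.186)
t=1.600: state=(1.347, 2.018)
t=1.800: state=(1.386, 1.869)
t=2.000: state=(1.449, 1.745)
t=2.200: state=(1.537, 1.647)
t=2.400: state=(1.647, 1.576)
t=2.600: state=(1.777, 1.536)
t=2.800: state=(1.923, 1.526)
t=3.000: state=(2.079, 1.551)
t=3.200: state=(2.236, 1.612)
t=3.400: state=(2.381, 1.713)
t=3.600: state=(2.499, 1.855)
t=3.800: state=(2.570, 2.038)
t=4.000: state=(2.579, 2.252)
t=4.200: state=(2.519, 2.480)
t=4.400: state=(2.394, 2.694)
t=4.600: state=(2.222, 2.863)
t=4.800: state=(2.028, 2.962)
t=5.000: state=(1.838, 2.979)
t=5.200: state=(1.670, 2.920)
t=5.400: state=(1.535, 2.799)
t=5.600: state=(1.435, 2.638)
t=5.800: state=(1.371, 2.456)
t=5.920: state=(1.348, 2.345)

(x, y) = (1.348, 2.345)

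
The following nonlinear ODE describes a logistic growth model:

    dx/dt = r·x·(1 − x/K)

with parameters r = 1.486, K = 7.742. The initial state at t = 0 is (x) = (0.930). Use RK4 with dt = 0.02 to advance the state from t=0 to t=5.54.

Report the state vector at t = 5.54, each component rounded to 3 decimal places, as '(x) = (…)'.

t=0.000: state=(0.930)
step 1 (dt=0.02): k1=(1.216), k2=(1.230), k3=(1.230), k4=(1.244); state += dt/6·(k1+2k2+2k3+k4)
t=0.020: state=(0.955)
t=0.040: state=(0.980)
t=0.060: state=(1.005)
continuing one RK4 step at a time; state shown every 10 steps (Δt=0.2):
t=0.200: state=(1.202)
t=0.400: state=(1.535)
t=0.600: state=(1.934)
t=0.800: state=(2.396)
t=1.000: state=(2.913)
t=1.200: state=(3.470)
t=1.400: state=(4.043)
t=1.600: state=(4.610)
t=1.800: state=(5.145)
t=2.000: state=(5.630)
t=2.200: state=(6.055)
t=2.400: state=(6.414)
t=2.600: state=(6.710)
t=2.800: state=(6.948)
t=3.000: state=(7.136)
t=3.200: state=(7.283)
t=3.400: state=(7.396)
t=3.600: state=(7.482)
t=3.800: state=(7.547)
t=4.000: state=(7.596)
t=4.200: state=(7.633)
t=4.400: state=(7.661)
t=4.600: state=(7.682)
t=4.800: state=(7.697)
t=5.000: state=(7.709)
t=5.200: state=(7.717)
t=5.400: state=(7.723)
t=5.540: state=(7.727)

(x) = (7.727)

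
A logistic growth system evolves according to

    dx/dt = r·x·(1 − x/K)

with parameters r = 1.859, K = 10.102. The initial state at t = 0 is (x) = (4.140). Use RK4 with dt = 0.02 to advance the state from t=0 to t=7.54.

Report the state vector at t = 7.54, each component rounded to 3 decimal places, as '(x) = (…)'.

t=0.000: state=(4.140)
step 1 (dt=0.02): k1=(4.542), k2=(4.557), k3=(4.557), k4=(4.571); state += dt/6·(k1+2k2+2k3+k4)
t=0.020: state=(4.231)
t=0.040: state=(4.323)
t=0.060: state=(4.415)
continuing one RK4 step at a time; state shown every 25 steps (Δt=0.5):
t=0.500: state=(6.441)
t=1.000: state=(8.251)
t=1.500: state=(9.280)
t=2.000: state=(9.761)
t=2.500: state=(9.964)
t=3.000: state=(10.047)
t=3.500: state=(10.080)
t=4.000: state=(10.093)
t=4.500: state=(10.099)
t=5.000: state=(10.101)
t=5.500: state=(10.101)
t=6.000: state=(10.102)
t=6.500: state=(10.102)
t=7.000: state=(10.102)
t=7.500: state=(10.102)
t=7.540: state=(10.102)

(x) = (10.102)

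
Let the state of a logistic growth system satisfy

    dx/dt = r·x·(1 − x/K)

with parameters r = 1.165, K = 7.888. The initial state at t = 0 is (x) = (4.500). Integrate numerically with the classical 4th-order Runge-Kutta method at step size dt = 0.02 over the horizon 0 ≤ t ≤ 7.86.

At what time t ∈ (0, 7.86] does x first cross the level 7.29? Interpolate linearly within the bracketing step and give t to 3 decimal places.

t=0.000: state=(4.500)
step 1 (dt=0.02): k1=(2.252), k2=(2.248), k3=(2.248), k4=(2.244); state += dt/6·(k1+2k2+2k3+k4)
t=0.020: state=(4.545)
t=0.040: state=(4.590)
t=0.060: state=(4.634)
continuing one RK4 step at a time; state shown every 25 steps (Δt=0.5):
t=0.500: state=(5.553)
t=1.000: state=(6.388)
t=1.500: state=(6.973)
t=1.900: state=(7.288)
next step: t=1.920: state=(7.301) — x has crossed 7.29
linear interpolation between t=1.900 (7.28816) and t=1.920 (7.30094) → t≈1.903

t = 1.903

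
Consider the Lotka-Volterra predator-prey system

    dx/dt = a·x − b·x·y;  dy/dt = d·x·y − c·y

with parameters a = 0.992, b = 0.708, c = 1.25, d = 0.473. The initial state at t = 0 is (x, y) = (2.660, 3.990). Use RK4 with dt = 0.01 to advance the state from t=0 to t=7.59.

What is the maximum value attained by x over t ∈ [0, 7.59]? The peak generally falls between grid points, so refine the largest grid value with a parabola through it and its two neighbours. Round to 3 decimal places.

t=0.000: state=(2.660, 3.990)
step 1 (dt=0.01): k1=(-4.876, 0.033), k2=(-4.831, -0.013), k3=(-4.831, -0.013), k4=(-4.787, -0.059); state += dt/6·(k1+2k2+2k3+k4)
t=0.010: state=(2.612, 3.990)
t=0.020: state=(2.564, 3.989)
t=0.030: state=(2.518, 3.987)
continuing one RK4 step at a time; state shown every 25 steps (Δt=0.25):
t=0.250: state=(1.706, 3.760)
t=0.500: state=(1.173, 3.251)
t=0.750: state=(0.889, 2.682)
t=1.000: state=(0.743, 2.159)
t=1.250: state=(0.677, 1.717)
t=1.500: state=(0.661, 1.359)
t=1.750: state=(0.684, 1.076)
t=2.000: state=(0.739, 0.856)
t=2.250: state=(0.827, 0.687)
t=2.500: state=(0.950, 0.558)
t=2.750: state=(1.113, 0.461)
t=3.000: state=(1.323, 0.389)
t=3.250: state=(1.590, 0.338)
t=3.500: state=(1.925, 0.304)
t=3.750: state=(2.342, 0.286)
t=4.000: state=(2.854, 0.284)
t=4.250: state=(3.473, 0.302)
t=4.500: state=(4.204, 0.348)
t=4.750: state=(5.030, 0.439)
t=5.000: state=(5.882, 0.612)
t=5.250: state=(6.591, 0.939)
t=5.500: state=(6.820, 1.529)
t=5.750: state=(6.178, 2.436)
t=6.000: state=(4.706, 3.410)
t=6.250: state=(3.115, 3.951)
t=6.500: state=(1.980, 3.886)
t=6.750: state=(1.322, 3.442)
t=7.000: state=(0.968, 2.877)
t=7.250: state=(0.783, 2.332)
t=7.500: state=(0.693, 1.860)
t=7.590: state=(0.676, 1.711)
largest grid value and its neighbours: x(5.450)=6.83362, x(5.460)=6.83375, x(5.470)=6.83252
parabola through these three points peaks at t≈5.456 with x≈6.83386

max x = 6.834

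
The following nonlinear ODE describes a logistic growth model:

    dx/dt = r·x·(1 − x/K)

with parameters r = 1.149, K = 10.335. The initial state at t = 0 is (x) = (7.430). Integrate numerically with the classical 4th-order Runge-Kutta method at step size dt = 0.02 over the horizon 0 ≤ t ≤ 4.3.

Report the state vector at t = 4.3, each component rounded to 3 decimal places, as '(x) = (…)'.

(x) = (10.306)

t=0.000: state=(7.430)
step 1 (dt=0.02): k1=(2.400), k2=(2.387), k3=(2.388), k4=(2.375); state += dt/6·(k1+2k2+2k3+k4)
t=0.020: state=(7.478)
t=0.040: state=(7.525)
t=0.060: state=(7.572)
continuing one RK4 step at a time; state shown every 10 steps (Δt=0.2):
t=0.200: state=(7.885)
t=0.400: state=(8.288)
t=0.600: state=(8.640)
t=0.800: state=(8.941)
t=1.000: state=(9.195)
t=1.200: state=(9.408)
t=1.400: state=(9.585)
t=1.600: state=(9.730)
t=1.800: state=(9.848)
t=2.000: state=(9.944)
t=2.200: state=(10.022)
t=2.400: state=(10.085)
t=2.600: state=(10.135)
t=2.800: state=(10.176)
t=3.000: state=(10.208)
t=3.200: state=(10.234)
t=3.400: state=(10.254)
t=3.600: state=(10.271)
t=3.800: state=(10.284)
t=4.000: state=(10.294)
t=4.200: state=(10.303)
t=4.300: state=(10.306)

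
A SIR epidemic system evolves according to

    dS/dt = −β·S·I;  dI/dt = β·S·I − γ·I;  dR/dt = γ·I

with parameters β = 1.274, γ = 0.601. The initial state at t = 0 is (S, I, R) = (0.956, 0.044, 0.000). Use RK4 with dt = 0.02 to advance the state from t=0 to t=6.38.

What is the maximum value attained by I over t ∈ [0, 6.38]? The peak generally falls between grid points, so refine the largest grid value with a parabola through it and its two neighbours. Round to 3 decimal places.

max I = 0.195

t=0.000: state=(0.956, 0.044, 0.000)
step 1 (dt=0.02): k1=(-0.054, 0.027, 0.026), k2=(-0.054, 0.027, 0.027), k3=(-0.054, 0.027, 0.027), k4=(-0.054, 0.027, 0.027); state += dt/6·(k1+2k2+2k3+k4)
t=0.020: state=(0.955, 0.045, 0.001)
t=0.040: state=(0.954, 0.045, 0.001)
t=0.060: state=(0.953, 0.046, 0.002)
continuing one RK4 step at a time; state shown every 25 steps (Δt=0.5):
t=0.500: state=(0.925, 0.059, 0.015)
t=1.000: state=(0.886, 0.078, 0.036)
t=1.500: state=(0.837, 0.100, 0.063)
t=2.000: state=(0.779, 0.124, 0.097)
t=2.500: state=(0.714, 0.148, 0.138)
t=3.000: state=(0.645, 0.169, 0.185)
t=3.500: state=(0.576, 0.185, 0.239)
t=4.000: state=(0.511, 0.194, 0.296)
t=4.500: state=(0.451, 0.195, 0.354)
t=5.000: state=(0.399, 0.189, 0.412)
t=5.500: state=(0.355, 0.178, 0.467)
t=6.000: state=(0.319, 0.163, 0.518)
t=6.380: state=(0.295, 0.150, 0.554)
largest grid value and its neighbours: I(4.300)=0.19505, I(4.320)=0.19505, I(4.340)=0.19505
parabola through these three points peaks at t≈4.320 with I≈0.19505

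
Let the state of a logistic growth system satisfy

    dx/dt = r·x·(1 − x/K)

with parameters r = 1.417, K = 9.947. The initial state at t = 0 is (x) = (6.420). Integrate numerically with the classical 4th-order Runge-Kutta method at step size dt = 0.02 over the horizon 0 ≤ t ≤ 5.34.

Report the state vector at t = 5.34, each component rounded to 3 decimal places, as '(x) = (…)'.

(x) = (9.944)

t=0.000: state=(6.420)
step 1 (dt=0.02): k1=(3.226), k2=(3.212), k3=(3.212), k4=(3.199); state += dt/6·(k1+2k2+2k3+k4)
t=0.020: state=(6.484)
t=0.040: state=(6.548)
t=0.060: state=(6.611)
continuing one RK4 step at a time; state shown every 10 steps (Δt=0.2):
t=0.200: state=(7.036)
t=0.400: state=(7.583)
t=0.600: state=(8.056)
t=0.800: state=(8.452)
t=1.000: state=(8.778)
t=1.200: state=(9.040)
t=1.400: state=(9.248)
t=1.600: state=(9.411)
t=1.800: state=(9.538)
t=2.000: state=(9.636)
t=2.200: state=(9.711)
t=2.400: state=(9.768)
t=2.600: state=(9.812)
t=2.800: state=(9.845)
t=3.000: state=(9.870)
t=3.200: state=(9.889)
t=3.400: state=(9.903)
t=3.600: state=(9.914)
t=3.800: state=(9.922)
t=4.000: state=(9.928)
t=4.200: state=(9.933)
t=4.400: state=(9.936)
t=4.600: state=(9.939)
t=4.800: state=(9.941)
t=5.000: state=(9.942)
t=5.200: state=(9.944)
t=5.340: state=(9.944)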